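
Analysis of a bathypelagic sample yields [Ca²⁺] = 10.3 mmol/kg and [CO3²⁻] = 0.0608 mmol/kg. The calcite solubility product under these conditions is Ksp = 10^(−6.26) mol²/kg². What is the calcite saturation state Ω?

Ksp = 10^(−6.26) = 5.495×10^-7
Ω = [Ca²⁺][CO3²⁻]/Ksp = (10.3×10^-3)(0.0608×10^-3) / 5.495×10^-7 = 1.14

Ω = 1.14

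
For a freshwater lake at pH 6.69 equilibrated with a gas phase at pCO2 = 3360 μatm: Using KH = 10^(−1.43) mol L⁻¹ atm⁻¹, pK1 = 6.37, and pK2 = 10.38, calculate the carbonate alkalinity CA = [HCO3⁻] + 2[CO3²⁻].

[CO2*] = KH · pCO2 = 10^(−1.43) × 3360×10^-6 = 1.248×10^-4 mol/L
α₀ = 1/(1 + K1/[H⁺] + K1K2/[H⁺]²) = 1/(1 + 10^+0.32 + 10^-3.37) = 0.3237
DIC = [CO2*]/α₀ = 1.248×10^-4 / 0.3237 = 0.3857 mmol/L
CA = (α₁ + 2α₂)·DIC = (0.6762 + 2×0.0001381) × 0.3857 = 0.261 mmol/L

CA = 0.261 mmol/L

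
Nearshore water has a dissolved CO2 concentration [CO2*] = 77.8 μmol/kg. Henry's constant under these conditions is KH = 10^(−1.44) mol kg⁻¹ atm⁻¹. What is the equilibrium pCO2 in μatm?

KH = 10^(−1.44) = 3.631×10^-2 mol kg⁻¹ atm⁻¹
pCO2 = [CO2*]/KH = 77.8×10^-6 / 3.631×10^-2 = 2.14×10^-3 atm = 2140 μatm

pCO2 = 2140 μatm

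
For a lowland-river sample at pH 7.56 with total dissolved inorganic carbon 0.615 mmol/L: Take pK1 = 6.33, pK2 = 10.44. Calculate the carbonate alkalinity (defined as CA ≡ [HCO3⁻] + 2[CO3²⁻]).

CA = [HCO3⁻] + 2[CO3²⁻] = (α₁ + 2α₂)·DIC
At pH 7.56: [H⁺]/K1 = 10^-1.23 = 0.058884, K2/[H⁺] = 10^-2.88 = 0.0013183
α₁ = 1/(1 + 0.058884 + 0.0013183) = 1/1.0602 = 0.9432; α₂ = α₁·K2/[H⁺] = 0.001243
α₁ + 2α₂ = 0.9457
CA = 0.9457 × 0.615 = 0.582 mmol/L

CA = 0.582 mmol/L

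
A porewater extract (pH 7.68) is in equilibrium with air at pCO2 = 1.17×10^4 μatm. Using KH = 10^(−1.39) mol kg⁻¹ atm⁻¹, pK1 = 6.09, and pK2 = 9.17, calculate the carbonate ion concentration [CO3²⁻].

[CO2*] = KH · pCO2 = 10^(−1.39) × 1.17×10^4×10^-6 = 4.766×10^-4 mol/kg
α₀ = 1/(1 + K1/[H⁺] + K1K2/[H⁺]²) = 1/(1 + 10^+1.59 + 10^+0.10) = 0.02429
DIC = [CO2*]/α₀ = 4.766×10^-4 / 0.02429 = 19.62 mmol/kg
[CO3²⁻] = α₂·DIC; α₂ = 0.03058, so [CO3²⁻] = 0.03058 × 19.62 = 0.600 mmol/kg

[CO3²⁻] = 0.600 mmol/kg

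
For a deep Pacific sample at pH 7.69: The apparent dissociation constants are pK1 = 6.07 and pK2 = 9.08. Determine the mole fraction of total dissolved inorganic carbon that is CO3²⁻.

α₂ = 1 / (1 + [H⁺]/K2 + [H⁺]²/(K1K2)) = 1 / (1 + 10^+1.39 + 10^-0.23)
   = 1 / (1 + 24.547 + 0.58884) = 1/26.136 = 0.03826

α₂ = 0.0383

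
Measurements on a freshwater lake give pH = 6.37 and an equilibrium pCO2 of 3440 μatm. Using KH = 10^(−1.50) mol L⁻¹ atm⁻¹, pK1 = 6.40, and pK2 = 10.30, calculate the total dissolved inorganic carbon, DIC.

[CO2*] = KH · pCO2 = 10^(−1.50) × 3440×10^-6 = 1.088×10^-4 mol/L
α₀ = 1/(1 + K1/[H⁺] + K1K2/[H⁺]²) = 1/(1 + 10^-0.03 + 10^-3.96) = 0.5172
DIC = [CO2*]/α₀ = 1.088×10^-4 / 0.5172 = 0.210 mmol/L

DIC = 0.210 mmol/L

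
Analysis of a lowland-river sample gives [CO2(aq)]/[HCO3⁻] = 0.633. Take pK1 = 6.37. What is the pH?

pH = 6.57

From K1 = [H⁺][HCO3⁻]/[CO2(aq)]:  pH = pK1 − log₁₀([CO2(aq)]/[HCO3⁻])
log₁₀(0.633) = -0.199
pH = 6.37 − (-0.199) = 6.57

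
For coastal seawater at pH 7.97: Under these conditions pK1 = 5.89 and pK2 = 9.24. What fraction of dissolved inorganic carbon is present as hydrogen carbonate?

α₁ = 1 / (1 + [H⁺]/K1 + K2/[H⁺]) = 1 / (1 + 10^-2.08 + 10^-1.27)
   = 1 / (1 + 0.0083176 + 0.053703) = 1/1.0620 = 0.9416

α₁ = 0.942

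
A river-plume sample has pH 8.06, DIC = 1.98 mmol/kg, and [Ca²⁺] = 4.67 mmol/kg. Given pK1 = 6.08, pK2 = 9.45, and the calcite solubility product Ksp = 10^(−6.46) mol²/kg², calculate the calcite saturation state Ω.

α₂ = 1 / (1 + [H⁺]/K2 + [H⁺]²/(K1K2)) = 1 / (1 + 10^+1.39 + 10^-0.59)
   = 1 / (1 + 24.547 + 0.25704) = 1/25.804 = 0.03875
[CO3²⁻] = α₂ × DIC = 0.03875 × 1.98 = 0.07673 mmol/kg
Ksp = 10^(−6.46) = 3.467×10^-7
Ω = [Ca²⁺][CO3²⁻]/Ksp = (4.67×10^-3)(7.673×10^-5) / 3.467×10^-7 = 1.03

Ω = 1.03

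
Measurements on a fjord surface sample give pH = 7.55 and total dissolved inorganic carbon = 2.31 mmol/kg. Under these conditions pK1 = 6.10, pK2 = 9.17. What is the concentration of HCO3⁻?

[HCO3⁻] = 2.18 mmol/kg

α₁ = 1 / (1 + [H⁺]/K1 + K2/[H⁺]) = 1 / (1 + 10^-1.45 + 10^-1.62)
   = 1 / (1 + 0.035481 + 0.023988) = 1/1.0595 = 0.9439
[HCO3⁻] = α₁ × DIC = 0.9439 × 2.31 = 2.18 mmol/kg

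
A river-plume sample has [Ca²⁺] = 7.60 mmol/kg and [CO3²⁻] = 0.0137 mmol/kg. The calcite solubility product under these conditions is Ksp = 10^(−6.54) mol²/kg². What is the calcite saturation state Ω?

Ksp = 10^(−6.54) = 2.884×10^-7
Ω = [Ca²⁺][CO3²⁻]/Ksp = (7.60×10^-3)(0.0137×10^-3) / 2.884×10^-7 = 0.361

Ω = 0.361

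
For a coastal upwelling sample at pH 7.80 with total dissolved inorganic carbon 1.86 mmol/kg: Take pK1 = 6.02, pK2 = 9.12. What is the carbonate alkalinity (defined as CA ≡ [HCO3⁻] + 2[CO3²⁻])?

CA = 1.91 mmol/kg

CA = [HCO3⁻] + 2[CO3²⁻] = (α₁ + 2α₂)·DIC
At pH 7.80: [H⁺]/K1 = 10^-1.78 = 0.016596, K2/[H⁺] = 10^-1.32 = 0.047863
α₁ = 1/(1 + 0.016596 + 0.047863) = 1/1.0645 = 0.9394; α₂ = α₁·K2/[H⁺] = 0.04496
α₁ + 2α₂ = 1.0294
CA = 1.0294 × 1.86 = 1.91 mmol/kg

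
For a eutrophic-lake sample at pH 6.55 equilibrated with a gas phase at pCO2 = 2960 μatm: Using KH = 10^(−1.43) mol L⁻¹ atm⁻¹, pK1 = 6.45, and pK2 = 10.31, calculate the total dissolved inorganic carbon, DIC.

DIC = 0.248 mmol/L

[CO2*] = KH · pCO2 = 10^(−1.43) × 2960×10^-6 = 1.100×10^-4 mol/L
α₀ = 1/(1 + K1/[H⁺] + K1K2/[H⁺]²) = 1/(1 + 10^+0.10 + 10^-3.66) = 0.4426
DIC = [CO2*]/α₀ = 1.100×10^-4 / 0.4426 = 0.248 mmol/L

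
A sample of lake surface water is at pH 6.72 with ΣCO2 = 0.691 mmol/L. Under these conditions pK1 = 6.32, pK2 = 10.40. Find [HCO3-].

[HCO3⁻] = 0.494 mmol/L

α₁ = 1 / (1 + [H⁺]/K1 + K2/[H⁺]) = 1 / (1 + 10^-0.40 + 10^-3.68)
   = 1 / (1 + 0.39811 + 0.00020893) = 1/1.3983 = 0.7151
[HCO3⁻] = α₁ × DIC = 0.7151 × 0.691 = 0.494 mmol/L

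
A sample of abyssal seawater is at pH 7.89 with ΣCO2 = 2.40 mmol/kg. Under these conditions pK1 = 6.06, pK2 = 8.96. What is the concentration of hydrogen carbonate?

α₁ = 1 / (1 + [H⁺]/K1 + K2/[H⁺]) = 1 / (1 + 10^-1.83 + 10^-1.07)
   = 1 / (1 + 0.014791 + 0.085114) = 1/1.0999 = 0.9092
[HCO3⁻] = α₁ × DIC = 0.9092 × 2.40 = 2.18 mmol/kg

[HCO3⁻] = 2.18 mmol/kg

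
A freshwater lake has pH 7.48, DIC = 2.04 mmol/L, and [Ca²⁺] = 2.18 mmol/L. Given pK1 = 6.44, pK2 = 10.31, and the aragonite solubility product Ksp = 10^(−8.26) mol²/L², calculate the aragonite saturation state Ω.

α₂ = 1 / (1 + [H⁺]/K2 + [H⁺]²/(K1K2)) = 1 / (1 + 10^+2.83 + 10^+1.79)
   = 1 / (1 + 676.08 + 61.660) = 1/738.74 = 0.001354
[CO3²⁻] = α₂ × DIC = 0.001354 × 2.04 = 0.002761 mmol/L = 2.761 μmol/L
Ksp = 10^(−8.26) = 5.495×10^-9
Ω = [Ca²⁺][CO3²⁻]/Ksp = (2.18×10^-3)(2.761×10^-6) / 5.495×10^-9 = 1.10

Ω = 1.10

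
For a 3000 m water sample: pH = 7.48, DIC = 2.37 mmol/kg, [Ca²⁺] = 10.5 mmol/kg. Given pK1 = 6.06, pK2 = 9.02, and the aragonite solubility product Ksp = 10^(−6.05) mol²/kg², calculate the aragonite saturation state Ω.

α₂ = 1 / (1 + [H⁺]/K2 + [H⁺]²/(K1K2)) = 1 / (1 + 10^+1.54 + 10^+0.12)
   = 1 / (1 + 34.674 + 1.3183) = 1/36.992 = 0.02703
[CO3²⁻] = α₂ × DIC = 0.02703 × 2.37 = 0.06407 mmol/kg
Ksp = 10^(−6.05) = 8.913×10^-7
Ω = [Ca²⁺][CO3²⁻]/Ksp = (10.5×10^-3)(6.407×10^-5) / 8.913×10^-7 = 0.755

Ω = 0.755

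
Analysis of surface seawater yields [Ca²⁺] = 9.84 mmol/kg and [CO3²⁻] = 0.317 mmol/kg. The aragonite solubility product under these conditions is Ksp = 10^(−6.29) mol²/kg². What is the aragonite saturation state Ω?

Ω = 6.08

Ksp = 10^(−6.29) = 5.129×10^-7
Ω = [Ca²⁺][CO3²⁻]/Ksp = (9.84×10^-3)(0.317×10^-3) / 5.129×10^-7 = 6.08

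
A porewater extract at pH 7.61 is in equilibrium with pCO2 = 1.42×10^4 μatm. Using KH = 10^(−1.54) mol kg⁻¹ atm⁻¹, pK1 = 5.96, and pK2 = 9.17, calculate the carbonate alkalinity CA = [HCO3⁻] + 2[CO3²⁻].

[CO2*] = KH · pCO2 = 10^(−1.54) × 1.42×10^4×10^-6 = 4.095×10^-4 mol/kg
α₀ = 1/(1 + K1/[H⁺] + K1K2/[H⁺]²) = 1/(1 + 10^+1.65 + 10^+0.09) = 0.02132
DIC = [CO2*]/α₀ = 4.095×10^-4 / 0.02132 = 19.21 mmol/kg
CA = (α₁ + 2α₂)·DIC = (0.9524 + 2×0.02623) × 19.21 = 19.3 mmol/kg

CA = 19.3 mmol/kg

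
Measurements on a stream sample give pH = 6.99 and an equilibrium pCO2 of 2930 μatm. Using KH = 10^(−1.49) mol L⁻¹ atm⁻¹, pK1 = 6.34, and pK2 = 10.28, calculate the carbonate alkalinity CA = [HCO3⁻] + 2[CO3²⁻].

CA = 0.424 mmol/L

[CO2*] = KH · pCO2 = 10^(−1.49) × 2930×10^-6 = 9.481×10^-5 mol/L
α₀ = 1/(1 + K1/[H⁺] + K1K2/[H⁺]²) = 1/(1 + 10^+0.65 + 10^-2.64) = 0.1828
DIC = [CO2*]/α₀ = 9.481×10^-5 / 0.1828 = 0.5185 mmol/L
CA = (α₁ + 2α₂)·DIC = (0.8167 + 2×0.0004189) × 0.5185 = 0.424 mmol/L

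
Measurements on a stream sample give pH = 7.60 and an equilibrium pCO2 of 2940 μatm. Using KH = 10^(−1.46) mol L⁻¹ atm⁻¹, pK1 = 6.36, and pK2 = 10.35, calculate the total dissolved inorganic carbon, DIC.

DIC = 1.88 mmol/L

[CO2*] = KH · pCO2 = 10^(−1.46) × 2940×10^-6 = 1.019×10^-4 mol/L
α₀ = 1/(1 + K1/[H⁺] + K1K2/[H⁺]²) = 1/(1 + 10^+1.24 + 10^-1.51) = 0.05432
DIC = [CO2*]/α₀ = 1.019×10^-4 / 0.05432 = 1.88 mmol/L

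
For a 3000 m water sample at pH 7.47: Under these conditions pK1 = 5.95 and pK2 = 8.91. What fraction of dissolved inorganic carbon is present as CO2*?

α₀ = 0.0283

α₀ = 1 / (1 + K1/[H⁺] + K1K2/[H⁺]²) = 1 / (1 + 10^+1.52 + 10^+0.08)
   = 1 / (1 + 33.113 + 1.2023) = 1/35.315 = 0.02832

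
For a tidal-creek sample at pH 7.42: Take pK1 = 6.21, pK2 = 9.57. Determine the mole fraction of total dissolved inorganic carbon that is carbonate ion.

α₂ = 1 / (1 + [H⁺]/K2 + [H⁺]²/(K1K2)) = 1 / (1 + 10^+2.15 + 10^+0.94)
   = 1 / (1 + 141.25 + 8.7096) = 1/150.96 = 0.006624

α₂ = 0.00662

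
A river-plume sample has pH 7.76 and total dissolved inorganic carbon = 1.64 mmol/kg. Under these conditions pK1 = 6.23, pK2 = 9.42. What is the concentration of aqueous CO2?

α₀ = 1 / (1 + K1/[H⁺] + K1K2/[H⁺]²) = 1 / (1 + 10^+1.53 + 10^-0.13)
   = 1 / (1 + 33.884 + 0.74131) = 1/35.626 = 0.02807
[CO2*] = α₀ × DIC = 0.02807 × 1.64 = 0.0460 mmol/kg

[CO2*] = 0.0460 mmol/kg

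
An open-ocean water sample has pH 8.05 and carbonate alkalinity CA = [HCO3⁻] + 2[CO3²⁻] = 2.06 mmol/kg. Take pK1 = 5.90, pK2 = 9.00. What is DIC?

DIC = 1.88 mmol/kg

CA = [HCO3⁻] + 2[CO3²⁻] = (α₁ + 2α₂)·DIC
At pH 8.05: [H⁺]/K1 = 10^-2.15 = 0.0070795, K2/[H⁺] = 10^-0.95 = 0.11220
α₁ = 1/(1 + 0.0070795 + 0.11220) = 1/1.1193 = 0.8934; α₂ = α₁·K2/[H⁺] = 0.1002
α₁ + 2α₂ = 1.0939
DIC = CA / (α₁ + 2α₂) = 2.06 / 1.0939 = 1.88 mmol/kg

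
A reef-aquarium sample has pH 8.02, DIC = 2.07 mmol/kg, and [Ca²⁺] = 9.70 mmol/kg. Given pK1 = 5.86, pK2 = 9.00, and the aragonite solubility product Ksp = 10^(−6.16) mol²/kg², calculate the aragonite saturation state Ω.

Ω = 2.73

α₂ = 1 / (1 + [H⁺]/K2 + [H⁺]²/(K1K2)) = 1 / (1 + 10^+0.98 + 10^-1.18)
   = 1 / (1 + 9.5499 + 0.066069) = 1/10.616 = 0.09420
[CO3²⁻] = α₂ × DIC = 0.09420 × 2.07 = 0.1950 mmol/kg
Ksp = 10^(−6.16) = 6.918×10^-7
Ω = [Ca²⁺][CO3²⁻]/Ksp = (9.70×10^-3)(1.950×10^-4) / 6.918×10^-7 = 2.73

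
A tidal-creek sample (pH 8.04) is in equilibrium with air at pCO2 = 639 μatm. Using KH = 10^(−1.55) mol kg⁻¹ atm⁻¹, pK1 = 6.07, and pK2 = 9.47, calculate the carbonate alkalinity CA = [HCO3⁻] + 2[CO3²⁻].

[CO2*] = KH · pCO2 = 10^(−1.55) × 639×10^-6 = 1.801×10^-5 mol/kg
α₀ = 1/(1 + K1/[H⁺] + K1K2/[H⁺]²) = 1/(1 + 10^+1.97 + 10^+0.54) = 0.01023
DIC = [CO2*]/α₀ = 1.801×10^-5 / 0.01023 = 1.761 mmol/kg
CA = (α₁ + 2α₂)·DIC = (0.9543 + 2×0.03546) × 1.761 = 1.81 mmol/kg

CA = 1.81 mmol/kg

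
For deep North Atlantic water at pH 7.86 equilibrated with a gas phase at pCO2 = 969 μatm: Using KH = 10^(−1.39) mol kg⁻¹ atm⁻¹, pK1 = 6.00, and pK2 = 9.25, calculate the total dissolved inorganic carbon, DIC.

DIC = 3.02 mmol/kg

[CO2*] = KH · pCO2 = 10^(−1.39) × 969×10^-6 = 3.948×10^-5 mol/kg
α₀ = 1/(1 + K1/[H⁺] + K1K2/[H⁺]²) = 1/(1 + 10^+1.86 + 10^+0.47) = 0.01309
DIC = [CO2*]/α₀ = 3.948×10^-5 / 0.01309 = 3.02 mmol/kg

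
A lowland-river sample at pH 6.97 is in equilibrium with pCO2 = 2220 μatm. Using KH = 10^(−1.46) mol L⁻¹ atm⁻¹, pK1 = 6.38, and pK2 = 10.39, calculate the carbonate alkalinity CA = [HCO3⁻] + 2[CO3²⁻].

[CO2*] = KH · pCO2 = 10^(−1.46) × 2220×10^-6 = 7.698×10^-5 mol/L
α₀ = 1/(1 + K1/[H⁺] + K1K2/[H⁺]²) = 1/(1 + 10^+0.59 + 10^-2.83) = 0.2044
DIC = [CO2*]/α₀ = 7.698×10^-5 / 0.2044 = 0.3766 mmol/L
CA = (α₁ + 2α₂)·DIC = (0.7953 + 2×0.0003024) × 0.3766 = 0.300 mmol/L

CA = 0.300 mmol/L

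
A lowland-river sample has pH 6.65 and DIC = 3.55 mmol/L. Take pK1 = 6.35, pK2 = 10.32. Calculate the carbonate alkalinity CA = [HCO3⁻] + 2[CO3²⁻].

CA = 2.37 mmol/L

CA = [HCO3⁻] + 2[CO3²⁻] = (α₁ + 2α₂)·DIC
At pH 6.65: [H⁺]/K1 = 10^-0.30 = 0.50119, K2/[H⁺] = 10^-3.67 = 0.00021380
α₁ = 1/(1 + 0.50119 + 0.00021380) = 1/1.5014 = 0.6660; α₂ = α₁·K2/[H⁺] = 0.0001424
α₁ + 2α₂ = 0.6663
CA = 0.6663 × 3.55 = 2.37 mmol/L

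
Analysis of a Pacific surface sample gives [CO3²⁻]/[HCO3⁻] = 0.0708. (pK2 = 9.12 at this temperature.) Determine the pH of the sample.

pH = 7.97

From K2 = [H⁺][CO3²⁻]/[HCO3⁻]:  pH = pK2 + log₁₀([CO3²⁻]/[HCO3⁻])
log₁₀(0.0708) = -1.150
pH = 9.12 + (-1.150) = 7.97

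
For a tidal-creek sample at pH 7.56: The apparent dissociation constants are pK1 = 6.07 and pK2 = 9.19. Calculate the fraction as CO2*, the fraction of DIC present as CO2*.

α₀ = 1 / (1 + K1/[H⁺] + K1K2/[H⁺]²) = 1 / (1 + 10^+1.49 + 10^-0.14)
   = 1 / (1 + 30.903 + 0.72444) = 1/32.627 = 0.03065

α₀ = 0.0306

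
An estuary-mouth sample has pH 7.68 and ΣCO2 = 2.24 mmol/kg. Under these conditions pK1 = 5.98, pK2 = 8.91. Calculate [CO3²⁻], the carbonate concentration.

[CO3²⁻] = 0.122 mmol/kg

α₂ = 1 / (1 + [H⁺]/K2 + [H⁺]²/(K1K2)) = 1 / (1 + 10^+1.23 + 10^-0.47)
   = 1 / (1 + 16.982 + 0.33884) = 1/18.321 = 0.05458
[CO3²⁻] = α₂ × DIC = 0.05458 × 2.24 = 0.122 mmol/kg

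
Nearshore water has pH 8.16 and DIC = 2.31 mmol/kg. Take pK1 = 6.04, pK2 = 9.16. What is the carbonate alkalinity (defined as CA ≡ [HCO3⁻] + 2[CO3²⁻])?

CA = 2.50 mmol/kg

CA = [HCO3⁻] + 2[CO3²⁻] = (α₁ + 2α₂)·DIC
At pH 8.16: [H⁺]/K1 = 10^-2.12 = 0.0075858, K2/[H⁺] = 10^-1.00 = 0.10000
α₁ = 1/(1 + 0.0075858 + 0.10000) = 1/1.1076 = 0.9029; α₂ = α₁·K2/[H⁺] = 0.09029
α₁ + 2α₂ = 1.0834
CA = 1.0834 × 2.31 = 2.50 mmol/kg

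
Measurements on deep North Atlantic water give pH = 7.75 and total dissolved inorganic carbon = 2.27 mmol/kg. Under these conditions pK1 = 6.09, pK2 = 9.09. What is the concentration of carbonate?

[CO3²⁻] = 0.0972 mmol/kg

α₂ = 1 / (1 + [H⁺]/K2 + [H⁺]²/(K1K2)) = 1 / (1 + 10^+1.34 + 10^-0.32)
   = 1 / (1 + 21.878 + 0.47863) = 1/23.356 = 0.04282
[CO3²⁻] = α₂ × DIC = 0.04282 × 2.27 = 0.0972 mmol/kg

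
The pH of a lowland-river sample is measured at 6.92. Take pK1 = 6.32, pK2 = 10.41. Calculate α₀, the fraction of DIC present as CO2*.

α₀ = 0.201

α₀ = 1 / (1 + K1/[H⁺] + K1K2/[H⁺]²) = 1 / (1 + 10^+0.60 + 10^-2.89)
   = 1 / (1 + 3.9811 + 0.0012882) = 1/4.9824 = 0.2007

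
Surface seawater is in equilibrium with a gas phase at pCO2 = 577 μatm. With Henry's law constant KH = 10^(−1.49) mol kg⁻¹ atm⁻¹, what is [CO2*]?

KH = 10^(−1.49) = 3.236×10^-2 mol kg⁻¹ atm⁻¹
[CO2*] = KH · pCO2 = 3.236×10^-2 × 577×10^-6 atm = 1.87×10^-5 mol/kg

[CO2*] = 18.7 μmol/kg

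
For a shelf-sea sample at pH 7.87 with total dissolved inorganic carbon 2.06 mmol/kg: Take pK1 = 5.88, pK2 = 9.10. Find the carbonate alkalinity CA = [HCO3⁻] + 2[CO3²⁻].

CA = 2.15 mmol/kg

CA = [HCO3⁻] + 2[CO3²⁻] = (α₁ + 2α₂)·DIC
At pH 7.87: [H⁺]/K1 = 10^-1.99 = 0.010233, K2/[H⁺] = 10^-1.23 = 0.058884
α₁ = 1/(1 + 0.010233 + 0.058884) = 1/1.0691 = 0.9354; α₂ = α₁·K2/[H⁺] = 0.05508
α₁ + 2α₂ = 1.0455
CA = 1.0455 × 2.06 = 2.15 mmol/kg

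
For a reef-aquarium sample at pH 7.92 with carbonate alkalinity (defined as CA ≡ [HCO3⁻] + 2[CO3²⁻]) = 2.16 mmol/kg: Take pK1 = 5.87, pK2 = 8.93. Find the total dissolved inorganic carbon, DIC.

CA = [HCO3⁻] + 2[CO3²⁻] = (α₁ + 2α₂)·DIC
At pH 7.92: [H⁺]/K1 = 10^-2.05 = 0.0089125, K2/[H⁺] = 10^-1.01 = 0.097724
α₁ = 1/(1 + 0.0089125 + 0.097724) = 1/1.1066 = 0.9036; α₂ = α₁·K2/[H⁺] = 0.08831
α₁ + 2α₂ = 1.0803
DIC = CA / (α₁ + 2α₂) = 2.16 / 1.0803 = 2.00 mmol/kg

DIC = 2.00 mmol/kg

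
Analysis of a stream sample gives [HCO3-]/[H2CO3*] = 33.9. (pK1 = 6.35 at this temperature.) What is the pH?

From K1 = [H⁺][HCO3-]/[H2CO3*]:  pH = pK1 + log₁₀([HCO3-]/[H2CO3*])
log₁₀(33.9) = +1.530
pH = 6.35 + (+1.530) = 7.88

pH = 7.88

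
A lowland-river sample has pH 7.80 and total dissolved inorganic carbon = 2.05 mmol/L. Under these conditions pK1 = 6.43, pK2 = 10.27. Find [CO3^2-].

α₂ = 1 / (1 + [H⁺]/K2 + [H⁺]²/(K1K2)) = 1 / (1 + 10^+2.47 + 10^+1.10)
   = 1 / (1 + 295.12 + 12.589) = 1/308.71 = 0.003239
[CO3²⁻] = α₂ × DIC = 0.003239 × 2.05 = 0.00664 mmol/L = 6.64 μmol/L

[CO3²⁻] = 6.64 μmol/L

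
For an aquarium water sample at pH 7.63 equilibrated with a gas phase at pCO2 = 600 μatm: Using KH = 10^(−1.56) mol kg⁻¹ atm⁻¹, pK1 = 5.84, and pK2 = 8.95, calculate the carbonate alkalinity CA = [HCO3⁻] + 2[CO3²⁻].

[CO2*] = KH · pCO2 = 10^(−1.56) × 600×10^-6 = 1.653×10^-5 mol/kg
α₀ = 1/(1 + K1/[H⁺] + K1K2/[H⁺]²) = 1/(1 + 10^+1.79 + 10^+0.47) = 0.01524
DIC = [CO2*]/α₀ = 1.653×10^-5 / 0.01524 = 1.084 mmol/kg
CA = (α₁ + 2α₂)·DIC = (0.9398 + 2×0.04498) × 1.084 = 1.12 mmol/kg

CA = 1.12 mmol/kg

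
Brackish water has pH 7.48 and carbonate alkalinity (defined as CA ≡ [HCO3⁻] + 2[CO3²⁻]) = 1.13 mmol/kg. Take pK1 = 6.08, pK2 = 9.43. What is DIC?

DIC = 1.16 mmol/kg

CA = [HCO3⁻] + 2[CO3²⁻] = (α₁ + 2α₂)·DIC
At pH 7.48: [H⁺]/K1 = 10^-1.40 = 0.039811, K2/[H⁺] = 10^-1.95 = 0.011220
α₁ = 1/(1 + 0.039811 + 0.011220) = 1/1.0510 = 0.9514; α₂ = α₁·K2/[H⁺] = 0.01068
α₁ + 2α₂ = 0.9728
DIC = CA / (α₁ + 2α₂) = 1.13 / 0.9728 = 1.16 mmol/kg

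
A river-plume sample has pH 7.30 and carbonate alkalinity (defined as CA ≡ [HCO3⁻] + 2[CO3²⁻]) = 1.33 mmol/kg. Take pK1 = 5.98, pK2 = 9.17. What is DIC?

DIC = 1.37 mmol/kg

CA = [HCO3⁻] + 2[CO3²⁻] = (α₁ + 2α₂)·DIC
At pH 7.30: [H⁺]/K1 = 10^-1.32 = 0.047863, K2/[H⁺] = 10^-1.87 = 0.013490
α₁ = 1/(1 + 0.047863 + 0.013490) = 1/1.0614 = 0.9422; α₂ = α₁·K2/[H⁺] = 0.01271
α₁ + 2α₂ = 0.9676
DIC = CA / (α₁ + 2α₂) = 1.33 / 0.9676 = 1.37 mmol/kg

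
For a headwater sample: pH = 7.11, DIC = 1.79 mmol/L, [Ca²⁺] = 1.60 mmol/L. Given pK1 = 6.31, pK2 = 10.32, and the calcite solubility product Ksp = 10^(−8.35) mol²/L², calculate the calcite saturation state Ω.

Ω = 0.341

α₂ = 1 / (1 + [H⁺]/K2 + [H⁺]²/(K1K2)) = 1 / (1 + 10^+3.21 + 10^+2.41)
   = 1 / (1 + 1621.8 + 257.04) = 1/1879.8 = 0.0005320
[CO3²⁻] = α₂ × DIC = 0.0005320 × 1.79 = 0.0009522 mmol/L = 0.9522 μmol/L
Ksp = 10^(−8.35) = 4.467×10^-9
Ω = [Ca²⁺][CO3²⁻]/Ksp = (1.60×10^-3)(9.522×10^-7) / 4.467×10^-9 = 0.341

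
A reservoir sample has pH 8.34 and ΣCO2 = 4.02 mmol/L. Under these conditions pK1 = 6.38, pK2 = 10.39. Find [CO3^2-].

α₂ = 1 / (1 + [H⁺]/K2 + [H⁺]²/(K1K2)) = 1 / (1 + 10^+2.05 + 10^+0.09)
   = 1 / (1 + 112.20 + 1.2303) = 1/114.43 = 0.008739
[CO3²⁻] = α₂ × DIC = 0.008739 × 4.02 = 0.0351 mmol/L

[CO3²⁻] = 0.0351 mmol/L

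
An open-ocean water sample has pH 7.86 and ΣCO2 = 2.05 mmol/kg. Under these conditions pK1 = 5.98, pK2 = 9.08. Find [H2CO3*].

α₀ = 1 / (1 + K1/[H⁺] + K1K2/[H⁺]²) = 1 / (1 + 10^+1.88 + 10^+0.66)
   = 1 / (1 + 75.858 + 4.5709) = 1/81.429 = 0.01228
[CO2*] = α₀ × DIC = 0.01228 × 2.05 = 0.0252 mmol/kg

[CO2*] = 0.0252 mmol/kg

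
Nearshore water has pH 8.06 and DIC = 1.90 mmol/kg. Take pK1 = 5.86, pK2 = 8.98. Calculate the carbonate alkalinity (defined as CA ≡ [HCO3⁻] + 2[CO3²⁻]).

CA = [HCO3⁻] + 2[CO3²⁻] = (α₁ + 2α₂)·DIC
At pH 8.06: [H⁺]/K1 = 10^-2.20 = 0.0063096, K2/[H⁺] = 10^-0.92 = 0.12023
α₁ = 1/(1 + 0.0063096 + 0.12023) = 1/1.1265 = 0.8877; α₂ = α₁·K2/[H⁺] = 0.1067
α₁ + 2α₂ = 1.1011
CA = 1.1011 × 1.90 = 2.09 mmol/kg

CA = 2.09 mmol/kg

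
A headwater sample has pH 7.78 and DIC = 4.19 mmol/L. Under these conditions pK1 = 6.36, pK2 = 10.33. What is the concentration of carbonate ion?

[CO3²⁻] = 11.3 μmol/L

α₂ = 1 / (1 + [H⁺]/K2 + [H⁺]²/(K1K2)) = 1 / (1 + 10^+2.55 + 10^+1.13)
   = 1 / (1 + 354.81 + 13.490) = 1/369.30 = 0.002708
[CO3²⁻] = α₂ × DIC = 0.002708 × 4.19 = 0.0113 mmol/L = 11.3 μmol/L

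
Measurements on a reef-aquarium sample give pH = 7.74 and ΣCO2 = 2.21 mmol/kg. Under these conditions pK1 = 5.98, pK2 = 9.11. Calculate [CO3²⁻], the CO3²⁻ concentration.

α₂ = 1 / (1 + [H⁺]/K2 + [H⁺]²/(K1K2)) = 1 / (1 + 10^+1.37 + 10^-0.39)
   = 1 / (1 + 23.442 + 0.40738) = 1/24.850 = 0.04024
[CO3²⁻] = α₂ × DIC = 0.04024 × 2.21 = 0.0889 mmol/kg

[CO3²⁻] = 0.0889 mmol/kg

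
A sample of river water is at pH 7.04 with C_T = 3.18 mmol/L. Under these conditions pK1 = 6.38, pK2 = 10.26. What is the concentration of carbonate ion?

[CO3²⁻] = 1.57 μmol/L

α₂ = 1 / (1 + [H⁺]/K2 + [H⁺]²/(K1K2)) = 1 / (1 + 10^+3.22 + 10^+2.56)
   = 1 / (1 + 1659.6 + 363.08) = 1/2023.7 = 0.0004942
[CO3²⁻] = α₂ × DIC = 0.0004942 × 3.18 = 0.00157 mmol/L = 1.57 μmol/L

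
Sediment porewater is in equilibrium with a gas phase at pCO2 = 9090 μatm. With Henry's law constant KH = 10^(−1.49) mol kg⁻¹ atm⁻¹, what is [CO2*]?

KH = 10^(−1.49) = 3.236×10^-2 mol kg⁻¹ atm⁻¹
[CO2*] = KH · pCO2 = 3.236×10^-2 × 9090×10^-6 atm = 2.94×10^-4 mol/kg

[CO2*] = 294 μmol/kg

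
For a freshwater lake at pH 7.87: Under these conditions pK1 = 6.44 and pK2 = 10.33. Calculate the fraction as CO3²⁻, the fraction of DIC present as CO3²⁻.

α₂ = 1 / (1 + [H⁺]/K2 + [H⁺]²/(K1K2)) = 1 / (1 + 10^+2.46 + 10^+1.03)
   = 1 / (1 + 288.40 + 10.715) = 1/300.12 = 0.003332

α₂ = 0.00333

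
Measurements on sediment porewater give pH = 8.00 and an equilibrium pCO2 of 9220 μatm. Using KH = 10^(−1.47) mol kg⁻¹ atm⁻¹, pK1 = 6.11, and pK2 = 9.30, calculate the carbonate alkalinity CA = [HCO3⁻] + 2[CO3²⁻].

[CO2*] = KH · pCO2 = 10^(−1.47) × 9220×10^-6 = 3.124×10^-4 mol/kg
α₀ = 1/(1 + K1/[H⁺] + K1K2/[H⁺]²) = 1/(1 + 10^+1.89 + 10^+0.59) = 0.01212
DIC = [CO2*]/α₀ = 3.124×10^-4 / 0.01212 = 25.78 mmol/kg
CA = (α₁ + 2α₂)·DIC = (0.9407 + 2×0.04715) × 25.78 = 26.7 mmol/kg

CA = 26.7 mmol/kg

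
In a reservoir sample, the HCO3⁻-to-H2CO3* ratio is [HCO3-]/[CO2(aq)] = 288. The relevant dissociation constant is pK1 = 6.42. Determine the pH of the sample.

pH = 8.88

From K1 = [H⁺][HCO3-]/[CO2(aq)]:  pH = pK1 + log₁₀([HCO3-]/[CO2(aq)])
log₁₀(288) = +2.459
pH = 6.42 + (+2.459) = 8.88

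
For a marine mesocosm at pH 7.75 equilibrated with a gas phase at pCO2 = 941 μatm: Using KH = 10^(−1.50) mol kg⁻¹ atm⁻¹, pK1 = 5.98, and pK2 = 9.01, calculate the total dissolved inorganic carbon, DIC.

[CO2*] = KH · pCO2 = 10^(−1.50) × 941×10^-6 = 2.976×10^-5 mol/kg
α₀ = 1/(1 + K1/[H⁺] + K1K2/[H⁺]²) = 1/(1 + 10^+1.77 + 10^+0.51) = 0.01584
DIC = [CO2*]/α₀ = 2.976×10^-5 / 0.01584 = 1.88 mmol/kg

DIC = 1.88 mmol/kg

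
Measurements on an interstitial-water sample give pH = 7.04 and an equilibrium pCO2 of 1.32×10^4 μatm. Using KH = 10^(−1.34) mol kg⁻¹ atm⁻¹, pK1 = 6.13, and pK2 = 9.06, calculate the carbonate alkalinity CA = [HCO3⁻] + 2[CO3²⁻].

[CO2*] = KH · pCO2 = 10^(−1.34) × 1.32×10^4×10^-6 = 6.034×10^-4 mol/kg
α₀ = 1/(1 + K1/[H⁺] + K1K2/[H⁺]²) = 1/(1 + 10^+0.91 + 10^-1.11) = 0.1086
DIC = [CO2*]/α₀ = 6.034×10^-4 / 0.1086 = 5.554 mmol/kg
CA = (α₁ + 2α₂)·DIC = (0.8829 + 2×0.008432) × 5.554 = 5.00 mmol/kg

CA = 5.00 mmol/kg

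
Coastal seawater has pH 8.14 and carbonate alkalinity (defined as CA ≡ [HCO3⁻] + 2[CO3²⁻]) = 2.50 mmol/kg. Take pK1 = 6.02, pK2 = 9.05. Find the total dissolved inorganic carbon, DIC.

CA = [HCO3⁻] + 2[CO3²⁻] = (α₁ + 2α₂)·DIC
At pH 8.14: [H⁺]/K1 = 10^-2.12 = 0.0075858, K2/[H⁺] = 10^-0.91 = 0.12303
α₁ = 1/(1 + 0.0075858 + 0.12303) = 1/1.1306 = 0.8845; α₂ = α₁·K2/[H⁺] = 0.1088
α₁ + 2α₂ = 1.1021
DIC = CA / (α₁ + 2α₂) = 2.50 / 1.1021 = 2.27 mmol/kg

DIC = 2.27 mmol/kg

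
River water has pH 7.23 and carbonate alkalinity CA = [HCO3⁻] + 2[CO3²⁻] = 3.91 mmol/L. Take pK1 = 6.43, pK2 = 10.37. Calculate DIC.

CA = [HCO3⁻] + 2[CO3²⁻] = (α₁ + 2α₂)·DIC
At pH 7.23: [H⁺]/K1 = 10^-0.80 = 0.15849, K2/[H⁺] = 10^-3.14 = 0.00072444
α₁ = 1/(1 + 0.15849 + 0.00072444) = 1/1.1592 = 0.8627; α₂ = α₁·K2/[H⁺] = 0.0006249
α₁ + 2α₂ = 0.8639
DIC = CA / (α₁ + 2α₂) = 3.91 / 0.8639 = 4.53 mmol/L

DIC = 4.53 mmol/L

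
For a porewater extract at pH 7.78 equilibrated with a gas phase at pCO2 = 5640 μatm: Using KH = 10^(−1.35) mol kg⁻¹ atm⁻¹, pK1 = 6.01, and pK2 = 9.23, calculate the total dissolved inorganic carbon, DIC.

[CO2*] = KH · pCO2 = 10^(−1.35) × 5640×10^-6 = 2.519×10^-4 mol/kg
α₀ = 1/(1 + K1/[H⁺] + K1K2/[H⁺]²) = 1/(1 + 10^+1.77 + 10^+0.32) = 0.01614
DIC = [CO2*]/α₀ = 2.519×10^-4 / 0.01614 = 15.6 mmol/kg

DIC = 15.6 mmol/kg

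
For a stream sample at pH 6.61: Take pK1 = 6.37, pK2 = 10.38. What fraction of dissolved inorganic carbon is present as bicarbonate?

α₁ = 1 / (1 + [H⁺]/K1 + K2/[H⁺]) = 1 / (1 + 10^-0.24 + 10^-3.77)
   = 1 / (1 + 0.57544 + 0.00016982) = 1/1.5756 = 0.6347

α₁ = 0.635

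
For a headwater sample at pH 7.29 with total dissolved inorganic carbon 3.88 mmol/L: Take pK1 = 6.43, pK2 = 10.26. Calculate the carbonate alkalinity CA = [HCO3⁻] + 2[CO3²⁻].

CA = 3.41 mmol/L

CA = [HCO3⁻] + 2[CO3²⁻] = (α₁ + 2α₂)·DIC
At pH 7.29: [H⁺]/K1 = 10^-0.86 = 0.13804, K2/[H⁺] = 10^-2.97 = 0.0010715
α₁ = 1/(1 + 0.13804 + 0.0010715) = 1/1.1391 = 0.8779; α₂ = α₁·K2/[H⁺] = 0.0009407
α₁ + 2α₂ = 0.8798
CA = 0.8798 × 3.88 = 3.41 mmol/L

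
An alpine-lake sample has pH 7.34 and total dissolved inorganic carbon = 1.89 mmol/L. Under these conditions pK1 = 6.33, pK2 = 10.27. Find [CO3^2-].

[CO3²⁻] = 2.02 μmol/L

α₂ = 1 / (1 + [H⁺]/K2 + [H⁺]²/(K1K2)) = 1 / (1 + 10^+2.93 + 10^+1.92)
   = 1 / (1 + 851.14 + 83.176) = 1/935.31 = 0.001069
[CO3²⁻] = α₂ × DIC = 0.001069 × 1.89 = 0.00202 mmol/L = 2.02 μmol/L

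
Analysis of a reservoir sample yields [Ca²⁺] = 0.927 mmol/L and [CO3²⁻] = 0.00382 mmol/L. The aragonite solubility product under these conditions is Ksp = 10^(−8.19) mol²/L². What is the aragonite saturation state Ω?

Ksp = 10^(−8.19) = 6.457×10^-9
Ω = [Ca²⁺][CO3²⁻]/Ksp = (0.927×10^-3)(0.00382×10^-3) / 6.457×10^-9 = 0.548

Ω = 0.548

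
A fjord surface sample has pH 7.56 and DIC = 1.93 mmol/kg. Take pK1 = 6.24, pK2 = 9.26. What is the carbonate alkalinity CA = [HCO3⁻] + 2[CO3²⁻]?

CA = 1.88 mmol/kg

CA = [HCO3⁻] + 2[CO3²⁻] = (α₁ + 2α₂)·DIC
At pH 7.56: [H⁺]/K1 = 10^-1.32 = 0.047863, K2/[H⁺] = 10^-1.70 = 0.019953
α₁ = 1/(1 + 0.047863 + 0.019953) = 1/1.0678 = 0.9365; α₂ = α₁·K2/[H⁺] = 0.01869
α₁ + 2α₂ = 0.9739
CA = 0.9739 × 1.93 = 1.88 mmol/kg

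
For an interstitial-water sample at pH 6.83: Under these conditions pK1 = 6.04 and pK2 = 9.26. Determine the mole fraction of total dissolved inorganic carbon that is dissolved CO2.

α₀ = 0.139

α₀ = 1 / (1 + K1/[H⁺] + K1K2/[H⁺]²) = 1 / (1 + 10^+0.79 + 10^-1.64)
   = 1 / (1 + 6.1660 + 0.022909) = 1/7.1889 = 0.1391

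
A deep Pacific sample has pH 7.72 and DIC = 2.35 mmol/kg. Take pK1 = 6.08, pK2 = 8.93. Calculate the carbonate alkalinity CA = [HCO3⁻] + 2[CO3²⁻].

CA = 2.43 mmol/kg

CA = [HCO3⁻] + 2[CO3²⁻] = (α₁ + 2α₂)·DIC
At pH 7.72: [H⁺]/K1 = 10^-1.64 = 0.022909, K2/[H⁺] = 10^-1.21 = 0.061660
α₁ = 1/(1 + 0.022909 + 0.061660) = 1/1.0846 = 0.9220; α₂ = α₁·K2/[H⁺] = 0.05685
α₁ + 2α₂ = 1.0357
CA = 1.0357 × 2.35 = 2.43 mmol/kg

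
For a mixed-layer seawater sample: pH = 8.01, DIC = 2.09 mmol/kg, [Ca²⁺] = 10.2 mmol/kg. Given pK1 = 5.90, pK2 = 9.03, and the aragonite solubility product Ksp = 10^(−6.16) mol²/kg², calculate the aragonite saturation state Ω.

Ω = 2.67

α₂ = 1 / (1 + [H⁺]/K2 + [H⁺]²/(K1K2)) = 1 / (1 + 10^+1.02 + 10^-1.09)
   = 1 / (1 + 10.471 + 0.081283) = 1/11.553 = 0.08656
[CO3²⁻] = α₂ × DIC = 0.08656 × 2.09 = 0.1809 mmol/kg
Ksp = 10^(−6.16) = 6.918×10^-7
Ω = [Ca²⁺][CO3²⁻]/Ksp = (10.2×10^-3)(1.809×10^-4) / 6.918×10^-7 = 2.67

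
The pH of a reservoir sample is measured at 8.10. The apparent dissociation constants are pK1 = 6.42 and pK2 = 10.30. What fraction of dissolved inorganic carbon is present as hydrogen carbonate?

α₁ = 0.974

α₁ = 1 / (1 + [H⁺]/K1 + K2/[H⁺]) = 1 / (1 + 10^-1.68 + 10^-2.20)
   = 1 / (1 + 0.020893 + 0.0063096) = 1/1.0272 = 0.9735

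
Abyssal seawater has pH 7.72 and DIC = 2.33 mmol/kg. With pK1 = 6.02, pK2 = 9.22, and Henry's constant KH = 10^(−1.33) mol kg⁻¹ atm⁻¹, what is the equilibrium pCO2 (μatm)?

pCO2 = 945 μatm

α₀ = 1 / (1 + K1/[H⁺] + K1K2/[H⁺]²) = 1 / (1 + 10^+1.70 + 10^+0.20)
   = 1 / (1 + 50.119 + 1.5849) = 1/52.704 = 0.01897
[CO2*] = α₀ × DIC = 0.01897 × 2.33 = 0.04421 mmol/kg
pCO2 = [CO2*]/KH = 4.421×10^-5 / 4.677×10^-2 = 945 μatm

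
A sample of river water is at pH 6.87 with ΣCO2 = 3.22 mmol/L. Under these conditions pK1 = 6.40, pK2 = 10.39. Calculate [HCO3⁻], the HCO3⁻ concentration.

[HCO3⁻] = 2.40 mmol/L

α₁ = 1 / (1 + [H⁺]/K1 + K2/[H⁺]) = 1 / (1 + 10^-0.47 + 10^-3.52)
   = 1 / (1 + 0.33884 + 0.00030200) = 1/1.3391 = 0.7467
[HCO3⁻] = α₁ × DIC = 0.7467 × 3.22 = 2.40 mmol/L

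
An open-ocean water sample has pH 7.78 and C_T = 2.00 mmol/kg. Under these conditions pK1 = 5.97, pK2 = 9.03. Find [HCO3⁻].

α₁ = 1 / (1 + [H⁺]/K1 + K2/[H⁺]) = 1 / (1 + 10^-1.81 + 10^-1.25)
   = 1 / (1 + 0.015488 + 0.056234) = 1/1.0717 = 0.9331
[HCO3⁻] = α₁ × DIC = 0.9331 × 2.00 = 1.87 mmol/kg

[HCO3⁻] = 1.87 mmol/kg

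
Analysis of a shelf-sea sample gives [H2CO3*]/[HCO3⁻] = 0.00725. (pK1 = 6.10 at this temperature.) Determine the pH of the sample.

pH = 8.24

From K1 = [H⁺][HCO3⁻]/[H2CO3*]:  pH = pK1 − log₁₀([H2CO3*]/[HCO3⁻])
log₁₀(0.00725) = -2.140
pH = 6.10 − (-2.140) = 8.24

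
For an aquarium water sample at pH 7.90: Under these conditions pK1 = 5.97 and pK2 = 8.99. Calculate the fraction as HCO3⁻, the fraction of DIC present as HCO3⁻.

α₁ = 1 / (1 + [H⁺]/K1 + K2/[H⁺]) = 1 / (1 + 10^-1.93 + 10^-1.09)
   = 1 / (1 + 0.011749 + 0.081283) = 1/1.0930 = 0.9149

α₁ = 0.915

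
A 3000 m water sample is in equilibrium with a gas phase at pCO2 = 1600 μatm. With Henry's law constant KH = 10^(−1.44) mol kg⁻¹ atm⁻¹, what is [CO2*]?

KH = 10^(−1.44) = 3.631×10^-2 mol kg⁻¹ atm⁻¹
[CO2*] = KH · pCO2 = 3.631×10^-2 × 1600×10^-6 atm = 5.81×10^-5 mol/kg

[CO2*] = 58.1 μmol/kg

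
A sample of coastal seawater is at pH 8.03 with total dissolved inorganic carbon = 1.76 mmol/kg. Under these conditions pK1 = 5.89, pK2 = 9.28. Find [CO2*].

[CO2*] = 12.0 μmol/kg

α₀ = 1 / (1 + K1/[H⁺] + K1K2/[H⁺]²) = 1 / (1 + 10^+2.14 + 10^+0.89)
   = 1 / (1 + 138.04 + 7.7625) = 1/146.80 = 0.006812
[CO2*] = α₀ × DIC = 0.006812 × 1.76 = 0.0120 mmol/kg = 12.0 μmol/kg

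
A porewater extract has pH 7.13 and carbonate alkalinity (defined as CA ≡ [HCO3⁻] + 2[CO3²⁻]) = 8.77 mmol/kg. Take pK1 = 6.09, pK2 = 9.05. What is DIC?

DIC = 9.45 mmol/kg

CA = [HCO3⁻] + 2[CO3²⁻] = (α₁ + 2α₂)·DIC
At pH 7.13: [H⁺]/K1 = 10^-1.04 = 0.091201, K2/[H⁺] = 10^-1.92 = 0.012023
α₁ = 1/(1 + 0.091201 + 0.012023) = 1/1.1032 = 0.9064; α₂ = α₁·K2/[H⁺] = 0.01090
α₁ + 2α₂ = 0.9282
DIC = CA / (α₁ + 2α₂) = 8.77 / 0.9282 = 9.45 mmol/kg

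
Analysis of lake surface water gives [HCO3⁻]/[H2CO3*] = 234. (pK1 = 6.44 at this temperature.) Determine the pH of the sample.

pH = 8.81

From K1 = [H⁺][HCO3⁻]/[H2CO3*]:  pH = pK1 + log₁₀([HCO3⁻]/[H2CO3*])
log₁₀(234) = +2.369
pH = 6.44 + (+2.369) = 8.81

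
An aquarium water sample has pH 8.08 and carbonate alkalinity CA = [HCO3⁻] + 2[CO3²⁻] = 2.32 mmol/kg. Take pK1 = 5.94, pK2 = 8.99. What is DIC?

DIC = 2.10 mmol/kg

CA = [HCO3⁻] + 2[CO3²⁻] = (α₁ + 2α₂)·DIC
At pH 8.08: [H⁺]/K1 = 10^-2.14 = 0.0072444, K2/[H⁺] = 10^-0.91 = 0.12303
α₁ = 1/(1 + 0.0072444 + 0.12303) = 1/1.1303 = 0.8847; α₂ = α₁·K2/[H⁺] = 0.1088
α₁ + 2α₂ = 1.1024
DIC = CA / (α₁ + 2α₂) = 2.32 / 1.1024 = 2.10 mmol/kg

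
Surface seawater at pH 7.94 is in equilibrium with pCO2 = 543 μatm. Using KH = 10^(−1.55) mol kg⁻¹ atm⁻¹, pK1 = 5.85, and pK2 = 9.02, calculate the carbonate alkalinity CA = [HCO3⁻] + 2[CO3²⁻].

CA = 2.20 mmol/kg

[CO2*] = KH · pCO2 = 10^(−1.55) × 543×10^-6 = 1.530×10^-5 mol/kg
α₀ = 1/(1 + K1/[H⁺] + K1K2/[H⁺]²) = 1/(1 + 10^+2.09 + 10^+1.01) = 0.007448
DIC = [CO2*]/α₀ = 1.530×10^-5 / 0.007448 = 2.055 mmol/kg
CA = (α₁ + 2α₂)·DIC = (0.9163 + 2×0.07622) × 2.055 = 2.20 mmol/kg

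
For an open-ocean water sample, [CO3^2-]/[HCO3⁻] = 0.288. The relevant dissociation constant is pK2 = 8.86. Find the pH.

pH = 8.32

From K2 = [H⁺][CO3^2-]/[HCO3⁻]:  pH = pK2 + log₁₀([CO3^2-]/[HCO3⁻])
log₁₀(0.288) = -0.541
pH = 8.86 + (-0.541) = 8.32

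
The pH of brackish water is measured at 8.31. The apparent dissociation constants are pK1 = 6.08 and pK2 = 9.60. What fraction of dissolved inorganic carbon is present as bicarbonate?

α₁ = 0.946

α₁ = 1 / (1 + [H⁺]/K1 + K2/[H⁺]) = 1 / (1 + 10^-2.23 + 10^-1.29)
   = 1 / (1 + 0.0058884 + 0.051286) = 1/1.0572 = 0.9459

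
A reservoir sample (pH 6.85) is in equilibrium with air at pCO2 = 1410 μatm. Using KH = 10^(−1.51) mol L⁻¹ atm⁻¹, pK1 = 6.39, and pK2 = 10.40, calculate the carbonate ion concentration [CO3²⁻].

[CO2*] = KH · pCO2 = 10^(−1.51) × 1410×10^-6 = 4.357×10^-5 mol/L
α₀ = 1/(1 + K1/[H⁺] + K1K2/[H⁺]²) = 1/(1 + 10^+0.46 + 10^-3.09) = 0.2574
DIC = [CO2*]/α₀ = 4.357×10^-5 / 0.2574 = 0.1693 mmol/L
[CO3²⁻] = α₂·DIC; α₂ = 0.0002092, so [CO3²⁻] = 0.0002092 × 0.1693 = 3.54×10^-5 mmol/L = 0.0354 μmol/L

[CO3²⁻] = 0.0354 μmol/L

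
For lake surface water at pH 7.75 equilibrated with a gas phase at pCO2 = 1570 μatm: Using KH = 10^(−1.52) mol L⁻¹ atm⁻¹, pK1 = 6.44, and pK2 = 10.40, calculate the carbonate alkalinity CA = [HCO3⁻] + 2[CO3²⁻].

CA = 0.972 mmol/L

[CO2*] = KH · pCO2 = 10^(−1.52) × 1570×10^-6 = 4.741×10^-5 mol/L
α₀ = 1/(1 + K1/[H⁺] + K1K2/[H⁺]²) = 1/(1 + 10^+1.31 + 10^-1.34) = 0.04659
DIC = [CO2*]/α₀ = 4.741×10^-5 / 0.04659 = 1.018 mmol/L
CA = (α₁ + 2α₂)·DIC = (0.9513 + 2×0.002130) × 1.018 = 0.972 mmol/L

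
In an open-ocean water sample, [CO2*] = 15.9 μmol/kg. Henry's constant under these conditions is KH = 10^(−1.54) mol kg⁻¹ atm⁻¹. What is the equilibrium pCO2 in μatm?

KH = 10^(−1.54) = 2.884×10^-2 mol kg⁻¹ atm⁻¹
pCO2 = [CO2*]/KH = 15.9×10^-6 / 2.884×10^-2 = 5.51×10^-4 atm = 551 μatm

pCO2 = 551 μatm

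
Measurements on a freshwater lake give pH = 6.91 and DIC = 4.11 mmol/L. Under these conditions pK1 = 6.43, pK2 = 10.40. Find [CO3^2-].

[CO3²⁻] = 0.999 μmol/L

α₂ = 1 / (1 + [H⁺]/K2 + [H⁺]²/(K1K2)) = 1 / (1 + 10^+3.49 + 10^+3.01)
   = 1 / (1 + 3090.3 + 1023.3) = 1/4114.6 = 0.0002430
[CO3²⁻] = α₂ × DIC = 0.0002430 × 4.11 = 0.000999 mmol/L = 0.999 μmol/L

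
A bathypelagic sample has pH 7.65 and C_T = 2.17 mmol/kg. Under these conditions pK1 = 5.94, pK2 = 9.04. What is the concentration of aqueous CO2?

α₀ = 1 / (1 + K1/[H⁺] + K1K2/[H⁺]²) = 1 / (1 + 10^+1.71 + 10^+0.32)
   = 1 / (1 + 51.286 + 2.0893) = 1/54.375 = 0.01839
[CO2*] = α₀ × DIC = 0.01839 × 2.17 = 0.0399 mmol/kg

[CO2*] = 0.0399 mmol/kg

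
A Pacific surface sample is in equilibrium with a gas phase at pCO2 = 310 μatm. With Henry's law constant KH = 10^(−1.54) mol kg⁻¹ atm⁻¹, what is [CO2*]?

[CO2*] = 8.94 μmol/kg

KH = 10^(−1.54) = 2.884×10^-2 mol kg⁻¹ atm⁻¹
[CO2*] = KH · pCO2 = 2.884×10^-2 × 310×10^-6 atm = 8.94×10^-6 mol/kg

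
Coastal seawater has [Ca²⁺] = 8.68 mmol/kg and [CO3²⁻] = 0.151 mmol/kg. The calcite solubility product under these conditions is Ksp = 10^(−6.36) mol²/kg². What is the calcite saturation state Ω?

Ω = 3.00

Ksp = 10^(−6.36) = 4.365×10^-7
Ω = [Ca²⁺][CO3²⁻]/Ksp = (8.68×10^-3)(0.151×10^-3) / 4.365×10^-7 = 3.00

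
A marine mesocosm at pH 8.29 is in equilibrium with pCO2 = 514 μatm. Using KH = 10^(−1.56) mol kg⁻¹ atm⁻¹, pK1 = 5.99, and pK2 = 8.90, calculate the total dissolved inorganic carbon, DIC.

[CO2*] = KH · pCO2 = 10^(−1.56) × 514×10^-6 = 1.416×10^-5 mol/kg
α₀ = 1/(1 + K1/[H⁺] + K1K2/[H⁺]²) = 1/(1 + 10^+2.30 + 10^+1.69) = 0.004008
DIC = [CO2*]/α₀ = 1.416×10^-5 / 0.004008 = 3.53 mmol/kg

DIC = 3.53 mmol/kg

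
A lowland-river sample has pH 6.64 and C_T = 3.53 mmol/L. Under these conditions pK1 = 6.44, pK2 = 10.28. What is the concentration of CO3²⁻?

α₂ = 1 / (1 + [H⁺]/K2 + [H⁺]²/(K1K2)) = 1 / (1 + 10^+3.64 + 10^+3.44)
   = 1 / (1 + 4365.2 + 2754.2) = 1/7120.4 = 0.0001404
[CO3²⁻] = α₂ × DIC = 0.0001404 × 3.53 = 0.000496 mmol/L = 0.496 μmol/L

[CO3²⁻] = 0.496 μmol/L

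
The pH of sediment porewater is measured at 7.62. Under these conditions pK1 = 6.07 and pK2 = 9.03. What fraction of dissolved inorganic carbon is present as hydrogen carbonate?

α₁ = 1 / (1 + [H⁺]/K1 + K2/[H⁺]) = 1 / (1 + 10^-1.55 + 10^-1.41)
   = 1 / (1 + 0.028184 + 0.038905) = 1/1.0671 = 0.9371

α₁ = 0.937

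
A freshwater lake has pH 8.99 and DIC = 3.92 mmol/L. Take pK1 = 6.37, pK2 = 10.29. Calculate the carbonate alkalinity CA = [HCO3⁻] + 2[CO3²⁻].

CA = [HCO3⁻] + 2[CO3²⁻] = (α₁ + 2α₂)·DIC
At pH 8.99: [H⁺]/K1 = 10^-2.62 = 0.0023988, K2/[H⁺] = 10^-1.30 = 0.050119
α₁ = 1/(1 + 0.0023988 + 0.050119) = 1/1.0525 = 0.9501; α₂ = α₁·K2/[H⁺] = 0.04762
α₁ + 2α₂ = 1.0453
CA = 1.0453 × 3.92 = 4.10 mmol/L

CA = 4.10 mmol/L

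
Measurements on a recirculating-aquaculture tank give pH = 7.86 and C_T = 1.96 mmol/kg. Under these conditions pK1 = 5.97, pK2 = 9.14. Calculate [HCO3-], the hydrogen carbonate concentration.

[HCO3⁻] = 1.84 mmol/kg

α₁ = 1 / (1 + [H⁺]/K1 + K2/[H⁺]) = 1 / (1 + 10^-1.89 + 10^-1.28)
   = 1 / (1 + 0.012882 + 0.052481) = 1/1.0654 = 0.9386
[HCO3⁻] = α₁ × DIC = 0.9386 × 1.96 = 1.84 mmol/kg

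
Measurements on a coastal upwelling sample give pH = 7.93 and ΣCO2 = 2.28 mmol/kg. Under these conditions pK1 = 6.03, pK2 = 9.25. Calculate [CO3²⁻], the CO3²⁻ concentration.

α₂ = 1 / (1 + [H⁺]/K2 + [H⁺]²/(K1K2)) = 1 / (1 + 10^+1.32 + 10^-0.58)
   = 1 / (1 + 20.893 + 0.26303) = 1/22.156 = 0.04513
[CO3²⁻] = α₂ × DIC = 0.04513 × 2.28 = 0.103 mmol/kg

[CO3²⁻] = 0.103 mmol/kg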